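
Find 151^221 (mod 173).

144

221 in binary is 11011101, i.e. 221 = 128 + 64 + 16 + 8 + 4 + 1.
151^1 ≡ 151 (mod 173)
151^2 ≡ 151^2 = 22801 ≡ 138 (mod 173)
151^4 ≡ 138^2 = 19044 ≡ 14 (mod 173)
151^8 ≡ 14^2 = 196 ≡ 23 (mod 173)
151^16 ≡ 23^2 = 529 ≡ 10 (mod 173)
151^32 ≡ 10^2 = 100 (mod 173)
151^64 ≡ 100^2 = 10000 ≡ 139 (mod 173)
151^128 ≡ 139^2 = 19321 ≡ 118 (mod 173)
151^221 = 151^128 * 151^64 * 151^16 * 151^8 * 151^4 * 151^1 ≡ 118 * 139 * 10 * 23 * 14 * 151 (mod 173).
Accumulate the product:
118 * 139 = 16402 ≡ 140
140 * 10 = 1400 ≡ 16
16 * 23 = 368 ≡ 22
22 * 14 = 308 ≡ 135
135 * 151 = 20385 ≡ 144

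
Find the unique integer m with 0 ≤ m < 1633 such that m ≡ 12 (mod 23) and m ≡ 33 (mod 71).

104

23⁻¹ mod 71: 23·34 ≡ 1 (mod 71), so 23⁻¹ ≡ 34.
m = 12 + 23·((33 − 12)·34 mod 71) = 12 + 23·4 = 104.
Check: 104 mod 23 = 12, 104 mod 71 = 33. ✓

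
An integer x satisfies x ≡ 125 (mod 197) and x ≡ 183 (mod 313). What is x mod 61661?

30857

197⁻¹ mod 313: 197·143 ≡ 1 (mod 313), so 197⁻¹ ≡ 143.
x = 125 + 197·((183 − 125)·143 mod 313) = 125 + 197·156 = 30857.
Check: 30857 mod 197 = 125, 30857 mod 313 = 183. ✓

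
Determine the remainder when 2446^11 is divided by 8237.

Using repeated squaring:
11 in binary is 1011, i.e. 11 = 8 + 2 + 1.
2446^1 ≡ 2446 (mod 8237)
2446^2 ≡ 2446^2 = 5982916 ≡ 2854 (mod 8237)
2446^4 ≡ 2854^2 = 8145316 ≡ 7160 (mod 8237)
2446^8 ≡ 7160^2 = 51265600 ≡ 6749 (mod 8237)
2446^11 = 2446^8 · 2446^2 · 2446^1 ≡ 6749 · 2854 · 2446 (mod 8237).
Accumulate the product:
6749 · 2854 = 19261646 ≡ 3540
3540 · 2446 = 8658840 ≡ 1753

1753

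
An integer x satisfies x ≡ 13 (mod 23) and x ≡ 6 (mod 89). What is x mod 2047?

23⁻¹ mod 89: 23·31 ≡ 1 (mod 89), so 23⁻¹ ≡ 31.
x = 13 + 23·((6 − 13)·31 mod 89) = 13 + 23·50 = 1163.
Check: 1163 mod 23 = 13, 1163 mod 89 = 6. ✓

1163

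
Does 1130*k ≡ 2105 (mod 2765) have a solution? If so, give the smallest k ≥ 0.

249

gcd(1130, 2765) = 5, and 5 | 2105, so solutions exist.
Divide through by 5: 226*k mod 553 = 421.
226⁻¹ ≡ 438 (mod 553).
k ≡ 438*421 ≡ 249 (mod 553).
The smallest non-negative solution is k = 249.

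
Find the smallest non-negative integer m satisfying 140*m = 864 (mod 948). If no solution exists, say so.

gcd(140, 948) = 4, and 4 | 864, so solutions exist.
Divide through by 4: 35*m = 216 (mod 237).
35⁻¹ ≡ 149 (mod 237).
m ≡ 149*216 ≡ 189 (mod 237).
The smallest non-negative solution is m = 189.

189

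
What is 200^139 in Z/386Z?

374

By square-and-multiply:
139 in binary is 10001011, i.e. 139 = 128 + 8 + 2 + 1.
200^1 ≡ 200 (mod 386)
200^2 ≡ 200^2 = 40000 ≡ 242 (mod 386)
200^4 ≡ 242^2 = 58564 ≡ 278 (mod 386)
200^8 ≡ 278^2 = 77284 ≡ 84 (mod 386)
200^16 ≡ 84^2 = 7056 ≡ 108 (mod 386)
200^32 ≡ 108^2 = 11664 ≡ 84 (mod 386)
200^64 ≡ 84^2 = 7056 ≡ 108 (mod 386)
200^128 ≡ 108^2 = 11664 ≡ 84 (mod 386)
200^139 = 200^128 × 200^8 × 200^2 × 200^1 ≡ 84 × 84 × 242 × 200 (mod 386).
Accumulate the product:
84 × 84 = 7056 ≡ 108
108 × 242 = 26136 ≡ 274
274 × 200 = 54800 ≡ 374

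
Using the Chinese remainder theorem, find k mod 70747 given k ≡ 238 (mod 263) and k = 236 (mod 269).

23908

263⁻¹ mod 269: 263·224 ≡ 1 (mod 269), so 263⁻¹ ≡ 224.
k = 238 + 263·((236 − 238)·224 mod 269) = 238 + 263·90 = 23908.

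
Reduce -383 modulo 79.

12

-383 = -5·79 + 12, so -383 ≡ 12 (mod 79).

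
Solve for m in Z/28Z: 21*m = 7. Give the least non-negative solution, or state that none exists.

gcd(21, 28) = 7, and 7 | 7, so solutions exist.
Divide through by 7: 3*m ≡ 1 mod 4.
3⁻¹ ≡ 3 (mod 4).
m ≡ 3*1 ≡ 3 (mod 4).
The smallest non-negative solution is m = 3.

3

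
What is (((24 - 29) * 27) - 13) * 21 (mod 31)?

23

24 - 29 = -5 ≡ 26 (mod 31)
26 * 27 = 702 ≡ 20 (mod 31)
20 - 13 = 7
7 * 21 = 147 ≡ 23 (mod 31)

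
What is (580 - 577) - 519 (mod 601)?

85

580 - 577 = 3
3 - 519 = -516 ≡ 85 (mod 601)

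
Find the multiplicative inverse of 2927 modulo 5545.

Apply the Euclidean algorithm and back-substitute:
5545 = 1·2927 + 2618
2927 = 1·2618 + 309
2618 = 8·309 + 146
309 = 2·146 + 17
146 = 8·17 + 10
17 = 1·10 + 7
10 = 1·7 + 3
7 = 2·3 + 1
3 = 3·1 + 0
gcd(2927, 5545) = 1, so the inverse exists.
Bézout: 1 = −862·5545 + 1633·2927.
So 2927⁻¹ ≡ 1633 (mod 5545).

1633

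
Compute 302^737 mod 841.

650

Using repeated squaring:
737 in binary is 1011100001, i.e. 737 = 512 + 128 + 64 + 32 + 1.
302^1 ≡ 302 (mod 841)
302^2 ≡ 302^2 = 91204 ≡ 376 (mod 841)
302^4 ≡ 376^2 = 141376 ≡ 88 (mod 841)
302^8 ≡ 88^2 = 7744 ≡ 175 (mod 841)
302^16 ≡ 175^2 = 30625 ≡ 349 (mod 841)
302^32 ≡ 349^2 = 121801 ≡ 697 (mod 841)
302^64 ≡ 697^2 = 485809 ≡ 552 (mod 841)
302^128 ≡ 552^2 = 304704 ≡ 262 (mod 841)
302^256 ≡ 262^2 = 68644 ≡ 523 (mod 841)
302^512 ≡ 523^2 = 273529 ≡ 204 (mod 841)
302^737 = 302^512 * 302^128 * 302^64 * 302^32 * 302^1 ≡ 204 * 262 * 552 * 697 * 302 (mod 841).
Accumulate the product:
204 * 262 = 53448 ≡ 465
465 * 552 = 256680 ≡ 175
175 * 697 = 121975 ≡ 30
30 * 302 = 9060 ≡ 650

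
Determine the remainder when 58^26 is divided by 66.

58

Compute successive squares:
26 in binary is 11010, i.e. 26 = 16 + 8 + 2.
58^1 ≡ 58 (mod 66)
58^2 ≡ 58^2 = 3364 ≡ 64 (mod 66)
58^4 ≡ 64^2 = 4096 ≡ 4 (mod 66)
58^8 ≡ 4^2 = 16 (mod 66)
58^16 ≡ 16^2 = 256 ≡ 58 (mod 66)
58^26 = 58^16 × 58^8 × 58^2 ≡ 58 × 16 × 64 (mod 66).
Accumulate the product:
58 × 16 = 928 ≡ 4
4 × 64 = 256 ≡ 58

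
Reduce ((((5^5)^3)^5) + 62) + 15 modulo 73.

56

(5)^5 ≡ 59 (mod 73)
(59)^3 ≡ 30 (mod 73)
(30)^5 ≡ 52 (mod 73)
52 + 62 = 114 ≡ 41 (mod 73)
41 + 15 = 56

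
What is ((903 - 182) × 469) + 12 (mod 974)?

903 - 182 = 721
721 × 469 = 338149 ≡ 171 (mod 974)
171 + 12 = 183

183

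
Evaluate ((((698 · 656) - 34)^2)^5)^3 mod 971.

698 · 656 = 457888 ≡ 547 (mod 971)
547 - 34 = 513
(513)^2 ≡ 28 (mod 971)
(28)^5 ≡ 364 (mod 971)
(364)^3 ≡ 916 (mod 971)

916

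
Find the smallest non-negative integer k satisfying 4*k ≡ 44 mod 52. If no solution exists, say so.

11

gcd(4, 52) = 4, and 4 | 44, so solutions exist.
Divide through by 4: 1*k = 11 (mod 13).
1⁻¹ ≡ 1 (mod 13).
k ≡ 1*11 ≡ 11 (mod 13).
The smallest non-negative solution is k = 11.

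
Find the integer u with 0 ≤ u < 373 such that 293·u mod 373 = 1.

By the extended Euclidean algorithm:
373 = 1*293 + 80
293 = 3*80 + 53
80 = 1*53 + 27
53 = 1*27 + 26
27 = 1*26 + 1
26 = 26*1 + 0
gcd(293, 373) = 1, so the inverse exists.
Bézout: 1 = 11*373 − 14*293.
So 293⁻¹ ≡ −14 ≡ 359 (mod 373).

359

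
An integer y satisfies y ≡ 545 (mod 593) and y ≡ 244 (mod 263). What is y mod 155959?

107285

593⁻¹ mod 263: 593×106 ≡ 1 (mod 263), so 593⁻¹ ≡ 106.
y = 545 + 593×((244 − 545)×106 mod 263) = 545 + 593×180 = 107285.
Check: 107285 mod 593 = 545, 107285 mod 263 = 244. ✓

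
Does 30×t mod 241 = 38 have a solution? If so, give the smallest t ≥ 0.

178

gcd(30, 241) = 1, so a unique solution mod 241 exists.
30⁻¹ ≡ 233 (mod 241).
t ≡ 233×38 ≡ 178 (mod 241).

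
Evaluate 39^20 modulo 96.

33

By square-and-multiply:
20 in binary is 10100, i.e. 20 = 16 + 4.
39^1 ≡ 39 (mod 96)
39^2 ≡ 39^2 = 1521 ≡ 81 (mod 96)
39^4 ≡ 81^2 = 6561 ≡ 33 (mod 96)
39^8 ≡ 33^2 = 1089 ≡ 33 (mod 96)
39^16 ≡ 33^2 = 1089 ≡ 33 (mod 96)
39^20 = 39^16 × 39^4 ≡ 33 × 33 (mod 96).
33 × 33 = 1089 ≡ 33 (mod 96).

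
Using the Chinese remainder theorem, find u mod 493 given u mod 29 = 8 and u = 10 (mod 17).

95

29⁻¹ mod 17: 29·10 ≡ 1 (mod 17), so 29⁻¹ ≡ 10.
u = 8 + 29·((10 − 8)·10 mod 17) = 8 + 29·3 = 95.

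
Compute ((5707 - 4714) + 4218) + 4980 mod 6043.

5707 - 4714 = 993
993 + 4218 = 5211
5211 + 4980 = 10191 ≡ 4148 (mod 6043)

4148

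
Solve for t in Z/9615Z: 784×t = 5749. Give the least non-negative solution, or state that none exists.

gcd(784, 9615) = 1, so a unique solution mod 9615 exists.
784⁻¹ ≡ 5899 (mod 9615).
t ≡ 5899×5749 ≡ 1246 (mod 9615).

1246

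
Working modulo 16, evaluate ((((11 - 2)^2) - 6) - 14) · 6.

14

11 - 2 = 9
(9)^2 ≡ 1 (mod 16)
1 - 6 = -5 ≡ 11 (mod 16)
11 - 14 = -3 ≡ 13 (mod 16)
13 · 6 = 78 ≡ 14 (mod 16)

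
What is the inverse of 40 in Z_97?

17

Run the extended Euclidean algorithm:
97 = 2·40 + 17
40 = 2·17 + 6
17 = 2·6 + 5
6 = 1·5 + 1
5 = 5·1 + 0
gcd(40, 97) = 1, so the inverse exists.
Back-substitute for 1:
1 = 1·6 − 1·5
  = −1·17 + 3·6
  = 3·40 − 7·17
  = −7·97 + 17·40
So 40⁻¹ ≡ 17 (mod 97).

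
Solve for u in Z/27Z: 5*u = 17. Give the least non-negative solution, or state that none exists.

gcd(5, 27) = 1, so a unique solution mod 27 exists.
5⁻¹ ≡ 11 (mod 27).
u ≡ 11*17 ≡ 25 (mod 27).

25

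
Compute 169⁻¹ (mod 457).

192

Apply the Euclidean algorithm and back-substitute:
457 = 2*169 + 119
169 = 1*119 + 50
119 = 2*50 + 19
50 = 2*19 + 12
19 = 1*12 + 7
12 = 1*7 + 5
7 = 1*5 + 2
5 = 2*2 + 1
2 = 2*1 + 0
gcd(169, 457) = 1, so the inverse exists.
Back-substitute for 1:
1 = 1*5 − 2*2
  = −2*7 + 3*5
  = 3*12 − 5*7
  = −5*19 + 8*12
  = 8*50 − 21*19
  = −21*119 + 50*50
  = 50*169 − 71*119
  = −71*457 + 192*169
So 169⁻¹ ≡ 192 (mod 457).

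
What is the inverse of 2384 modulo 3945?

2924

Apply the Euclidean algorithm and back-substitute:
3945 = 1×2384 + 1561
2384 = 1×1561 + 823
1561 = 1×823 + 738
823 = 1×738 + 85
738 = 8×85 + 58
85 = 1×58 + 27
58 = 2×27 + 4
27 = 6×4 + 3
4 = 1×3 + 1
3 = 3×1 + 0
gcd(2384, 3945) = 1, so the inverse exists.
Bézout: 1 = 617×3945 − 1021×2384.
So 2384⁻¹ ≡ −1021 ≡ 2924 (mod 3945).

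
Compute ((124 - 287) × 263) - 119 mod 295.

82

124 - 287 = -163 ≡ 132 (mod 295)
132 × 263 = 34716 ≡ 201 (mod 295)
201 - 119 = 82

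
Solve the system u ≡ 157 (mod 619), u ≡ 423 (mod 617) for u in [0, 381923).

619⁻¹ mod 617: 619*309 ≡ 1 (mod 617), so 619⁻¹ ≡ 309.
u = 157 + 619*((423 − 157)*309 mod 617) = 157 + 619*133 = 82484.
Check: 82484 mod 619 = 157, 82484 mod 617 = 423. ✓

82484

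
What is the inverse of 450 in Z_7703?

7412

7703 = 17×450 + 53
450 = 8×53 + 26
53 = 2×26 + 1
26 = 26×1 + 0
gcd(450, 7703) = 1, so the inverse exists.
Bézout: 1 = 17×7703 − 291×450.
So 450⁻¹ ≡ −291 ≡ 7412 (mod 7703).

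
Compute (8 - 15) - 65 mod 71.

8 - 15 = -7 ≡ 64 (mod 71)
64 - 65 = -1 ≡ 70 (mod 71)

70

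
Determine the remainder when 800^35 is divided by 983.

346

800^1 ≡ 800 (mod 983)
800^2 ≡ 800^2 = 640000 ≡ 67 (mod 983)
800^4 ≡ 67^2 = 4489 ≡ 557 (mod 983)
800^8 ≡ 557^2 = 310249 ≡ 604 (mod 983)
800^16 ≡ 604^2 = 364816 ≡ 123 (mod 983)
800^32 ≡ 123^2 = 15129 ≡ 384 (mod 983)
800^35 = 800^32 · 800^2 · 800^1 ≡ 384 · 67 · 800 (mod 983).
Accumulate the product:
384 · 67 = 25728 ≡ 170
170 · 800 = 136000 ≡ 346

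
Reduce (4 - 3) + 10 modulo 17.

4 - 3 = 1
1 + 10 = 11

11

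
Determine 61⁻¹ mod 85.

46

Run the extended Euclidean algorithm:
85 = 1·61 + 24
61 = 2·24 + 13
24 = 1·13 + 11
13 = 1·11 + 2
11 = 5·2 + 1
2 = 2·1 + 0
gcd(61, 85) = 1, so the inverse exists.
Back-substitute for 1:
1 = 1·11 − 5·2
  = −5·13 + 6·11
  = 6·24 − 11·13
  = −11·61 + 28·24
  = 28·85 − 39·61
So 61⁻¹ ≡ −39 ≡ 46 (mod 85).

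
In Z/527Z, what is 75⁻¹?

260

527 = 7*75 + 2
75 = 37*2 + 1
2 = 2*1 + 0
gcd(75, 527) = 1, so the inverse exists.
Back-substitute for 1:
1 = 1*75 − 37*2
  = −37*527 + 260*75
So 75⁻¹ ≡ 260 (mod 527).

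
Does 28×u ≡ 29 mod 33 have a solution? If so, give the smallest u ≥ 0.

14

gcd(28, 33) = 1, so a unique solution mod 33 exists.
28⁻¹ ≡ 13 (mod 33).
u ≡ 13×29 ≡ 14 (mod 33).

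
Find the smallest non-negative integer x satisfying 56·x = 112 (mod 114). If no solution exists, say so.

2

gcd(56, 114) = 2, and 2 | 112, so solutions exist.
Divide through by 2: 28·x = 56 (mod 57).
28⁻¹ ≡ 55 (mod 57).
x ≡ 55·56 ≡ 2 (mod 57).
The smallest non-negative solution is x = 2.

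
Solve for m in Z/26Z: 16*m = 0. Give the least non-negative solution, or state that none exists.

gcd(16, 26) = 2, and 2 | 0, so solutions exist.
Divide through by 2: 8*m mod 13 = 0.
8⁻¹ ≡ 5 (mod 13).
m ≡ 5*0 ≡ 0 (mod 13).
The smallest non-negative solution is m = 0.

0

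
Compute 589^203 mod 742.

203 in binary is 11001011, i.e. 203 = 128 + 64 + 8 + 2 + 1.
589^1 ≡ 589 (mod 742)
589^2 ≡ 589^2 = 346921 ≡ 407 (mod 742)
589^4 ≡ 407^2 = 165649 ≡ 183 (mod 742)
589^8 ≡ 183^2 = 33489 ≡ 99 (mod 742)
589^16 ≡ 99^2 = 9801 ≡ 155 (mod 742)
589^32 ≡ 155^2 = 24025 ≡ 281 (mod 742)
589^64 ≡ 281^2 = 78961 ≡ 309 (mod 742)
589^128 ≡ 309^2 = 95481 ≡ 505 (mod 742)
589^203 = 589^128 * 589^64 * 589^8 * 589^2 * 589^1 ≡ 505 * 309 * 99 * 407 * 589 (mod 742).
Accumulate the product:
505 * 309 = 156045 ≡ 225
225 * 99 = 22275 ≡ 15
15 * 407 = 6105 ≡ 169
169 * 589 = 99541 ≡ 113

113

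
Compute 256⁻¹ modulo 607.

230

Run the extended Euclidean algorithm:
607 = 2·256 + 95
256 = 2·95 + 66
95 = 1·66 + 29
66 = 2·29 + 8
29 = 3·8 + 5
8 = 1·5 + 3
5 = 1·3 + 2
3 = 1·2 + 1
2 = 2·1 + 0
gcd(256, 607) = 1, so the inverse exists.
Back-substitute for 1:
1 = 1·3 − 1·2
  = −1·5 + 2·3
  = 2·8 − 3·5
  = −3·29 + 11·8
  = 11·66 − 25·29
  = −25·95 + 36·66
  = 36·256 − 97·95
  = −97·607 + 230·256
So 256⁻¹ ≡ 230 (mod 607).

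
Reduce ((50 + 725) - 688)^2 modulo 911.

50 + 725 = 775
775 - 688 = 87
(87)^2 ≡ 281 (mod 911)

281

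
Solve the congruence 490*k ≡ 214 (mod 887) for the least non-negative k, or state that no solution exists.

gcd(490, 887) = 1, so a unique solution mod 887 exists.
490⁻¹ ≡ 248 (mod 887).
k ≡ 248*214 ≡ 739 (mod 887).

739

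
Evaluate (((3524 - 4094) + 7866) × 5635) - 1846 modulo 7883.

1269

3524 - 4094 = -570 ≡ 7313 (mod 7883)
7313 + 7866 = 15179 ≡ 7296 (mod 7883)
7296 × 5635 = 41112960 ≡ 3115 (mod 7883)
3115 - 1846 = 1269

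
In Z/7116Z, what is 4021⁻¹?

Apply the Euclidean algorithm and back-substitute:
7116 = 1·4021 + 3095
4021 = 1·3095 + 926
3095 = 3·926 + 317
926 = 2·317 + 292
317 = 1·292 + 25
292 = 11·25 + 17
25 = 1·17 + 8
17 = 2·8 + 1
8 = 8·1 + 0
gcd(4021, 7116) = 1, so the inverse exists.
Bézout: 1 = −482·7116 + 853·4021.
So 4021⁻¹ ≡ 853 (mod 7116).

853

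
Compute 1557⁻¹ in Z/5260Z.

4233

Run the extended Euclidean algorithm:
5260 = 3*1557 + 589
1557 = 2*589 + 379
589 = 1*379 + 210
379 = 1*210 + 169
210 = 1*169 + 41
169 = 4*41 + 5
41 = 8*5 + 1
5 = 5*1 + 0
gcd(1557, 5260) = 1, so the inverse exists.
Bézout: 1 = 304*5260 − 1027*1557.
So 1557⁻¹ ≡ −1027 ≡ 4233 (mod 5260).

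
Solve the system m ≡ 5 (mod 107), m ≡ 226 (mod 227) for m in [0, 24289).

107⁻¹ mod 227: 107×157 ≡ 1 (mod 227), so 107⁻¹ ≡ 157.
m = 5 + 107×((226 − 5)×157 mod 227) = 5 + 107×193 = 20656.
Check: 20656 mod 107 = 5, 20656 mod 227 = 226. ✓

20656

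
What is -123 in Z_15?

-123 = -9×15 + 12, so -123 ≡ 12 (mod 15).

12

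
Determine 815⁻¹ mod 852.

Apply the Euclidean algorithm and back-substitute:
852 = 1*815 + 37
815 = 22*37 + 1
37 = 37*1 + 0
gcd(815, 852) = 1, so the inverse exists.
Bézout: 1 = −22*852 + 23*815.
So 815⁻¹ ≡ 23 (mod 852).

23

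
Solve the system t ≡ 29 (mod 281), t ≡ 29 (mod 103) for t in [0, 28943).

29

281⁻¹ mod 103: 281·11 ≡ 1 (mod 103), so 281⁻¹ ≡ 11.
t = 29 + 281·((29 − 29)·11 mod 103) = 29 + 281·0 = 29.
Check: 29 mod 281 = 29, 29 mod 103 = 29. ✓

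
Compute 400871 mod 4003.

571

400871 = 100*4003 + 571, so 400871 ≡ 571 (mod 4003).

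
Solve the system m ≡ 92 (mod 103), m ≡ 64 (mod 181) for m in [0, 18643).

607

103⁻¹ mod 181: 103*58 ≡ 1 (mod 181), so 103⁻¹ ≡ 58.
m = 92 + 103*((64 − 92)*58 mod 181) = 92 + 103*5 = 607.
Check: 607 mod 103 = 92, 607 mod 181 = 64. ✓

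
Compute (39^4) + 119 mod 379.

(39)^4 ≡ 25 (mod 379)
25 + 119 = 144

144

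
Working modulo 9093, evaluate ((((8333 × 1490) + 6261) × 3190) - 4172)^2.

4333

8333 × 1490 = 12416170 ≡ 4225 (mod 9093)
4225 + 6261 = 10486 ≡ 1393 (mod 9093)
1393 × 3190 = 4443670 ≡ 6286 (mod 9093)
6286 - 4172 = 2114
(2114)^2 ≡ 4333 (mod 9093)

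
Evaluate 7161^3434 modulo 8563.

3434 in binary is 110101101010, i.e. 3434 = 2048 + 1024 + 256 + 64 + 32 + 8 + 2.
7161^1 ≡ 7161 (mod 8563)
7161^2 ≡ 7161^2 = 51279921 ≡ 4677 (mod 8563)
7161^4 ≡ 4677^2 = 21874329 ≡ 4427 (mod 8563)
7161^8 ≡ 4427^2 = 19598329 ≡ 6185 (mod 8563)
7161^16 ≡ 6185^2 = 38254225 ≡ 3304 (mod 8563)
7161^32 ≡ 3304^2 = 10916416 ≡ 7154 (mod 8563)
7161^64 ≡ 7154^2 = 51179716 ≡ 7228 (mod 8563)
7161^128 ≡ 7228^2 = 52243984 ≡ 1121 (mod 8563)
7161^256 ≡ 1121^2 = 1256641 ≡ 6443 (mod 8563)
7161^512 ≡ 6443^2 = 41512249 ≡ 7388 (mod 8563)
7161^1024 ≡ 7388^2 = 54582544 ≡ 1982 (mod 8563)
7161^2048 ≡ 1982^2 = 3928324 ≡ 6470 (mod 8563)
7161^3434 = 7161^2048 * 7161^1024 * 7161^256 * 7161^64 * 7161^32 * 7161^8 * 7161^2 ≡ 6470 * 1982 * 6443 * 7228 * 7154 * 6185 * 4677 (mod 8563).
Accumulate the product:
6470 * 1982 = 12823540 ≡ 4729
4729 * 6443 = 30468947 ≡ 1793
1793 * 7228 = 12959804 ≡ 3985
3985 * 7154 = 28508690 ≡ 2463
2463 * 6185 = 15233655 ≡ 78
78 * 4677 = 364806 ≡ 5160

5160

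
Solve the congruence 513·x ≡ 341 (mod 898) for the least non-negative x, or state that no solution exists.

gcd(513, 898) = 1, so a unique solution mod 898 exists.
513⁻¹ ≡ 891 (mod 898).
x ≡ 891·341 ≡ 307 (mod 898).

307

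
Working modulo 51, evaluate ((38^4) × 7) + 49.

5

(38)^4 ≡ 1 (mod 51)
1 × 7 = 7
7 + 49 = 56 ≡ 5 (mod 51)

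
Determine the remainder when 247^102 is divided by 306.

102 in binary is 1100110, i.e. 102 = 64 + 32 + 4 + 2.
247^1 ≡ 247 (mod 306)
247^2 ≡ 247^2 = 61009 ≡ 115 (mod 306)
247^4 ≡ 115^2 = 13225 ≡ 67 (mod 306)
247^8 ≡ 67^2 = 4489 ≡ 205 (mod 306)
247^16 ≡ 205^2 = 42025 ≡ 103 (mod 306)
247^32 ≡ 103^2 = 10609 ≡ 205 (mod 306)
247^64 ≡ 205^2 = 42025 ≡ 103 (mod 306)
247^102 = 247^64 · 247^32 · 247^4 · 247^2 ≡ 103 · 205 · 67 · 115 (mod 306).
Accumulate the product:
103 · 205 = 21115 ≡ 1
1 · 67 = 67
67 · 115 = 7705 ≡ 55

55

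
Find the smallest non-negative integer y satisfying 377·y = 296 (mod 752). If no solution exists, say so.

gcd(377, 752) = 1, so a unique solution mod 752 exists.
377⁻¹ ≡ 377 (mod 752).
y ≡ 377·296 ≡ 296 (mod 752).

296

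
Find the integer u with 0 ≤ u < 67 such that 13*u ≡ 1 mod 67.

31

67 = 5*13 + 2
13 = 6*2 + 1
2 = 2*1 + 0
gcd(13, 67) = 1, so the inverse exists.
Bézout: 1 = −6*67 + 31*13.
So 13⁻¹ ≡ 31 (mod 67).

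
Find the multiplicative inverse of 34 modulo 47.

18

Run the extended Euclidean algorithm:
47 = 1×34 + 13
34 = 2×13 + 8
13 = 1×8 + 5
8 = 1×5 + 3
5 = 1×3 + 2
3 = 1×2 + 1
2 = 2×1 + 0
gcd(34, 47) = 1, so the inverse exists.
Bézout: 1 = −13×47 + 18×34.
So 34⁻¹ ≡ 18 (mod 47).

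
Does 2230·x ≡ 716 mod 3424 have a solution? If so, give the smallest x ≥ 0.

1330

gcd(2230, 3424) = 2, and 2 | 716, so solutions exist.
Divide through by 2: 1115·x ≡ 358 mod 1712.
1115⁻¹ ≡ 195 (mod 1712).
x ≡ 195·358 ≡ 1330 (mod 1712).
The smallest non-negative solution is x = 1330.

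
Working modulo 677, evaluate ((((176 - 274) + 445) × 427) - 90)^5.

146

176 - 274 = -98 ≡ 579 (mod 677)
579 + 445 = 1024 ≡ 347 (mod 677)
347 × 427 = 148169 ≡ 583 (mod 677)
583 - 90 = 493
(493)^5 ≡ 146 (mod 677)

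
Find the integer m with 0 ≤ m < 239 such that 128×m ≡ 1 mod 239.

239 = 1×128 + 111
128 = 1×111 + 17
111 = 6×17 + 9
17 = 1×9 + 8
9 = 1×8 + 1
8 = 8×1 + 0
gcd(128, 239) = 1, so the inverse exists.
Back-substitute for 1:
1 = 1×9 − 1×8
  = −1×17 + 2×9
  = 2×111 − 13×17
  = −13×128 + 15×111
  = 15×239 − 28×128
So 128⁻¹ ≡ −28 ≡ 211 (mod 239).

211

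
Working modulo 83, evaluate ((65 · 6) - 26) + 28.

60

65 · 6 = 390 ≡ 58 (mod 83)
58 - 26 = 32
32 + 28 = 60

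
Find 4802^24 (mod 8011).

4397

24 in binary is 11000, i.e. 24 = 16 + 8.
4802^1 ≡ 4802 (mod 8011)
4802^2 ≡ 4802^2 = 23059204 ≡ 3546 (mod 8011)
4802^4 ≡ 3546^2 = 12574116 ≡ 4857 (mod 8011)
4802^8 ≡ 4857^2 = 23590449 ≡ 6065 (mod 8011)
4802^16 ≡ 6065^2 = 36784225 ≡ 5724 (mod 8011)
4802^24 = 4802^16 · 4802^8 ≡ 5724 · 6065 (mod 8011).
5724 · 6065 = 34716060 ≡ 4397 (mod 8011).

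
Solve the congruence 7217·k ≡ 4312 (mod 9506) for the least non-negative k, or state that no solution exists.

1190

gcd(7217, 9506) = 7, and 7 | 4312, so solutions exist.
Divide through by 7: 1031·k = 616 (mod 1358).
1031⁻¹ ≡ 1005 (mod 1358).
k ≡ 1005·616 ≡ 1190 (mod 1358).
The smallest non-negative solution is k = 1190.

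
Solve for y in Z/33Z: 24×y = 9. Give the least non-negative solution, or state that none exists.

10

gcd(24, 33) = 3, and 3 | 9, so solutions exist.
Divide through by 3: 8×y = 3 (mod 11).
8⁻¹ ≡ 7 (mod 11).
y ≡ 7×3 ≡ 10 (mod 11).
The smallest non-negative solution is y = 10.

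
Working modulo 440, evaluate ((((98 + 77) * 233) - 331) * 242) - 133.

395

98 + 77 = 175
175 * 233 = 40775 ≡ 295 (mod 440)
295 - 331 = -36 ≡ 404 (mod 440)
404 * 242 = 97768 ≡ 88 (mod 440)
88 - 133 = -45 ≡ 395 (mod 440)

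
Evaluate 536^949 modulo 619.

By square-and-multiply:
949 in binary is 1110110101, i.e. 949 = 512 + 256 + 128 + 32 + 16 + 4 + 1.
536^1 ≡ 536 (mod 619)
536^2 ≡ 536^2 = 287296 ≡ 80 (mod 619)
536^4 ≡ 80^2 = 6400 ≡ 210 (mod 619)
536^8 ≡ 210^2 = 44100 ≡ 151 (mod 619)
536^16 ≡ 151^2 = 22801 ≡ 517 (mod 619)
536^32 ≡ 517^2 = 267289 ≡ 500 (mod 619)
536^64 ≡ 500^2 = 250000 ≡ 543 (mod 619)
536^128 ≡ 543^2 = 294849 ≡ 205 (mod 619)
536^256 ≡ 205^2 = 42025 ≡ 552 (mod 619)
536^512 ≡ 552^2 = 304704 ≡ 156 (mod 619)
536^949 = 536^512 · 536^256 · 536^128 · 536^32 · 536^16 · 536^4 · 536^1 ≡ 156 · 552 · 205 · 500 · 517 · 210 · 536 (mod 619).
Accumulate the product:
156 · 552 = 86112 ≡ 71
71 · 205 = 14555 ≡ 318
318 · 500 = 159000 ≡ 536
536 · 517 = 277112 ≡ 419
419 · 210 = 87990 ≡ 92
92 · 536 = 49312 ≡ 411

411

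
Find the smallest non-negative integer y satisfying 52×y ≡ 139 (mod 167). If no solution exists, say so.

gcd(52, 167) = 1, so a unique solution mod 167 exists.
52⁻¹ ≡ 106 (mod 167).
y ≡ 106×139 ≡ 38 (mod 167).

38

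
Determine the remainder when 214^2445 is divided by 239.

53

2445 in binary is 100110001101, i.e. 2445 = 2048 + 256 + 128 + 8 + 4 + 1.
214^1 ≡ 214 (mod 239)
214^2 ≡ 214^2 = 45796 ≡ 147 (mod 239)
214^4 ≡ 147^2 = 21609 ≡ 99 (mod 239)
214^8 ≡ 99^2 = 9801 ≡ 2 (mod 239)
214^16 ≡ 2^2 = 4 (mod 239)
214^32 ≡ 4^2 = 16 (mod 239)
214^64 ≡ 16^2 = 256 ≡ 17 (mod 239)
214^128 ≡ 17^2 = 289 ≡ 50 (mod 239)
214^256 ≡ 50^2 = 2500 ≡ 110 (mod 239)
214^512 ≡ 110^2 = 12100 ≡ 150 (mod 239)
214^1024 ≡ 150^2 = 22500 ≡ 34 (mod 239)
214^2048 ≡ 34^2 = 1156 ≡ 200 (mod 239)
214^2445 = 214^2048 × 214^256 × 214^128 × 214^8 × 214^4 × 214^1 ≡ 200 × 110 × 50 × 2 × 99 × 214 (mod 239).
Accumulate the product:
200 × 110 = 22000 ≡ 12
12 × 50 = 600 ≡ 122
122 × 2 = 244 ≡ 5
5 × 99 = 495 ≡ 17
17 × 214 = 3638 ≡ 53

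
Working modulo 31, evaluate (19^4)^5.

5

(19)^4 ≡ 28 (mod 31)
(28)^5 ≡ 5 (mod 31)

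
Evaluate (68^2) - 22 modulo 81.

66

(68)^2 ≡ 7 (mod 81)
7 - 22 = -15 ≡ 66 (mod 81)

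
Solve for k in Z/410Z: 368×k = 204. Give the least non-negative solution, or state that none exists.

83

gcd(368, 410) = 2, and 2 | 204, so solutions exist.
Divide through by 2: 184×k ≡ 102 mod 205.
184⁻¹ ≡ 39 (mod 205).
k ≡ 39×102 ≡ 83 (mod 205).
The smallest non-negative solution is k = 83.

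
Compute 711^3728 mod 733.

3728 in binary is 111010010000, i.e. 3728 = 2048 + 1024 + 512 + 128 + 16.
711^1 ≡ 711 (mod 733)
711^2 ≡ 711^2 = 505521 ≡ 484 (mod 733)
711^4 ≡ 484^2 = 234256 ≡ 429 (mod 733)
711^8 ≡ 429^2 = 184041 ≡ 58 (mod 733)
711^16 ≡ 58^2 = 3364 ≡ 432 (mod 733)
711^32 ≡ 432^2 = 186624 ≡ 442 (mod 733)
711^64 ≡ 442^2 = 195364 ≡ 386 (mod 733)
711^128 ≡ 386^2 = 148996 ≡ 197 (mod 733)
711^256 ≡ 197^2 = 38809 ≡ 693 (mod 733)
711^512 ≡ 693^2 = 480249 ≡ 134 (mod 733)
711^1024 ≡ 134^2 = 17956 ≡ 364 (mod 733)
711^2048 ≡ 364^2 = 132496 ≡ 556 (mod 733)
711^3728 = 711^2048 × 711^1024 × 711^512 × 711^128 × 711^16 ≡ 556 × 364 × 134 × 197 × 432 (mod 733).
Accumulate the product:
556 × 364 = 202384 ≡ 76
76 × 134 = 10184 ≡ 655
655 × 197 = 129035 ≡ 27
27 × 432 = 11664 ≡ 669

669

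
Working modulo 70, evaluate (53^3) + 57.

44

(53)^3 ≡ 57 (mod 70)
57 + 57 = 114 ≡ 44 (mod 70)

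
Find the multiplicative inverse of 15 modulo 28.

Apply the Euclidean algorithm and back-substitute:
28 = 1·15 + 13
15 = 1·13 + 2
13 = 6·2 + 1
2 = 2·1 + 0
gcd(15, 28) = 1, so the inverse exists.
Back-substitute for 1:
1 = 1·13 − 6·2
  = −6·15 + 7·13
  = 7·28 − 13·15
So 15⁻¹ ≡ −13 ≡ 15 (mod 28).

15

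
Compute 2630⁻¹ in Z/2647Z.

Apply the Euclidean algorithm and back-substitute:
2647 = 1*2630 + 17
2630 = 154*17 + 12
17 = 1*12 + 5
12 = 2*5 + 2
5 = 2*2 + 1
2 = 2*1 + 0
gcd(2630, 2647) = 1, so the inverse exists.
Bézout: 1 = 1083*2647 − 1090*2630.
So 2630⁻¹ ≡ −1090 ≡ 1557 (mod 2647).

1557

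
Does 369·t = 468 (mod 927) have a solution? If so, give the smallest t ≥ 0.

gcd(369, 927) = 9, and 9 | 468, so solutions exist.
Divide through by 9: 41·t ≡ 52 (mod 103).
41⁻¹ ≡ 98 (mod 103).
t ≡ 98·52 ≡ 49 (mod 103).
The smallest non-negative solution is t = 49.

49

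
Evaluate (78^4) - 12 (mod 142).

(78)^4 ≡ 58 (mod 142)
58 - 12 = 46

46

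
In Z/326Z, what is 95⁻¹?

151

326 = 3·95 + 41
95 = 2·41 + 13
41 = 3·13 + 2
13 = 6·2 + 1
2 = 2·1 + 0
gcd(95, 326) = 1, so the inverse exists.
Back-substitute for 1:
1 = 1·13 − 6·2
  = −6·41 + 19·13
  = 19·95 − 44·41
  = −44·326 + 151·95
So 95⁻¹ ≡ 151 (mod 326).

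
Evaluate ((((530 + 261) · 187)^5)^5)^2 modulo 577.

530 + 261 = 791 ≡ 214 (mod 577)
214 · 187 = 40018 ≡ 205 (mod 577)
(205)^5 ≡ 182 (mod 577)
(182)^5 ≡ 187 (mod 577)
(187)^2 ≡ 349 (mod 577)

349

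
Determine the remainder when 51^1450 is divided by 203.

By square-and-multiply:
1450 in binary is 10110101010, i.e. 1450 = 1024 + 256 + 128 + 32 + 8 + 2.
51^1 ≡ 51 (mod 203)
51^2 ≡ 51^2 = 2601 ≡ 165 (mod 203)
51^4 ≡ 165^2 = 27225 ≡ 23 (mod 203)
51^8 ≡ 23^2 = 529 ≡ 123 (mod 203)
51^16 ≡ 123^2 = 15129 ≡ 107 (mod 203)
51^32 ≡ 107^2 = 11449 ≡ 81 (mod 203)
51^64 ≡ 81^2 = 6561 ≡ 65 (mod 203)
51^128 ≡ 65^2 = 4225 ≡ 165 (mod 203)
51^256 ≡ 165^2 = 27225 ≡ 23 (mod 203)
51^512 ≡ 23^2 = 529 ≡ 123 (mod 203)
51^1024 ≡ 123^2 = 15129 ≡ 107 (mod 203)
51^1450 = 51^1024 × 51^256 × 51^128 × 51^32 × 51^8 × 51^2 ≡ 107 × 23 × 165 × 81 × 123 × 165 (mod 203).
Accumulate the product:
107 × 23 = 2461 ≡ 25
25 × 165 = 4125 ≡ 65
65 × 81 = 5265 ≡ 190
190 × 123 = 23370 ≡ 25
25 × 165 = 4125 ≡ 65

65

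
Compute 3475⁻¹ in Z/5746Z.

Apply the Euclidean algorithm and back-substitute:
5746 = 1*3475 + 2271
3475 = 1*2271 + 1204
2271 = 1*1204 + 1067
1204 = 1*1067 + 137
1067 = 7*137 + 108
137 = 1*108 + 29
108 = 3*29 + 21
29 = 1*21 + 8
21 = 2*8 + 5
8 = 1*5 + 3
5 = 1*3 + 2
3 = 1*2 + 1
2 = 2*1 + 0
gcd(3475, 5746) = 1, so the inverse exists.
Back-substitute for 1:
1 = 1*3 − 1*2
  = −1*5 + 2*3
  = 2*8 − 3*5
  = −3*21 + 8*8
  = 8*29 − 11*21
  = −11*108 + 41*29
  = 41*137 − 52*108
  = −52*1067 + 405*137
  = 405*1204 − 457*1067
  = −457*2271 + 862*1204
  = 862*3475 − 1319*2271
  = −1319*5746 + 2181*3475
So 3475⁻¹ ≡ 2181 (mod 5746).

2181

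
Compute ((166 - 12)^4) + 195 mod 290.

166 - 12 = 154
(154)^4 ≡ 36 (mod 290)
36 + 195 = 231

231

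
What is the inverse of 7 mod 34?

5

34 = 4·7 + 6
7 = 1·6 + 1
6 = 6·1 + 0
gcd(7, 34) = 1, so the inverse exists.
Bézout: 1 = −1·34 + 5·7.
So 7⁻¹ ≡ 5 (mod 34).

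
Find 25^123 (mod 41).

4

25^1 ≡ 25 (mod 41)
25^2 ≡ 25^2 = 625 ≡ 10 (mod 41)
25^4 ≡ 10^2 = 100 ≡ 18 (mod 41)
25^8 ≡ 18^2 = 324 ≡ 37 (mod 41)
25^16 ≡ 37^2 = 1369 ≡ 16 (mod 41)
25^32 ≡ 16^2 = 256 ≡ 10 (mod 41)
25^64 ≡ 10^2 = 100 ≡ 18 (mod 41)
25^123 = 25^64 × 25^32 × 25^16 × 25^8 × 25^2 × 25^1 ≡ 18 × 10 × 16 × 37 × 10 × 25 (mod 41).
Accumulate the product:
18 × 10 = 180 ≡ 16
16 × 16 = 256 ≡ 10
10 × 37 = 370 ≡ 1
1 × 10 = 10
10 × 25 = 250 ≡ 4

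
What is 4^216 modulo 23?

Using repeated squaring:
4^1 ≡ 4 (mod 23)
4^2 ≡ 4^2 = 16 (mod 23)
4^4 ≡ 16^2 = 256 ≡ 3 (mod 23)
4^8 ≡ 3^2 = 9 (mod 23)
4^16 ≡ 9^2 = 81 ≡ 12 (mod 23)
4^32 ≡ 12^2 = 144 ≡ 6 (mod 23)
4^64 ≡ 6^2 = 36 ≡ 13 (mod 23)
4^128 ≡ 13^2 = 169 ≡ 8 (mod 23)
4^216 = 4^128 * 4^64 * 4^16 * 4^8 ≡ 8 * 13 * 12 * 9 (mod 23).
Accumulate the product:
8 * 13 = 104 ≡ 12
12 * 12 = 144 ≡ 6
6 * 9 = 54 ≡ 8

8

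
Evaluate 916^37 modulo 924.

328

By square-and-multiply:
37 in binary is 100101, i.e. 37 = 32 + 4 + 1.
916^1 ≡ 916 (mod 924)
916^2 ≡ 916^2 = 839056 ≡ 64 (mod 924)
916^4 ≡ 64^2 = 4096 ≡ 400 (mod 924)
916^8 ≡ 400^2 = 160000 ≡ 148 (mod 924)
916^16 ≡ 148^2 = 21904 ≡ 652 (mod 924)
916^32 ≡ 652^2 = 425104 ≡ 64 (mod 924)
916^37 = 916^32 · 916^4 · 916^1 ≡ 64 · 400 · 916 (mod 924).
Accumulate the product:
64 · 400 = 25600 ≡ 652
652 · 916 = 597232 ≡ 328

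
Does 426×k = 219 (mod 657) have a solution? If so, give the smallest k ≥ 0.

73

gcd(426, 657) = 3, and 3 | 219, so solutions exist.
Divide through by 3: 142×k = 73 (mod 219).
142⁻¹ ≡ 91 (mod 219).
k ≡ 91×73 ≡ 73 (mod 219).
The smallest non-negative solution is k = 73.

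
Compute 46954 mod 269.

46954 = 174*269 + 148, so 46954 ≡ 148 (mod 269).

148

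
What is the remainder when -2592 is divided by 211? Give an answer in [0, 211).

151

-2592 = -13·211 + 151, so -2592 ≡ 151 (mod 211).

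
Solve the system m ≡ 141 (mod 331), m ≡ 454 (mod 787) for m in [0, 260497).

202713

331⁻¹ mod 787: 331·447 ≡ 1 (mod 787), so 331⁻¹ ≡ 447.
m = 141 + 331·((454 − 141)·447 mod 787) = 141 + 331·612 = 202713.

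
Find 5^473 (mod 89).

34

473 in binary is 111011001, i.e. 473 = 256 + 128 + 64 + 16 + 8 + 1.
5^1 ≡ 5 (mod 89)
5^2 ≡ 5^2 = 25 (mod 89)
5^4 ≡ 25^2 = 625 ≡ 2 (mod 89)
5^8 ≡ 2^2 = 4 (mod 89)
5^16 ≡ 4^2 = 16 (mod 89)
5^32 ≡ 16^2 = 256 ≡ 78 (mod 89)
5^64 ≡ 78^2 = 6084 ≡ 32 (mod 89)
5^128 ≡ 32^2 = 1024 ≡ 45 (mod 89)
5^256 ≡ 45^2 = 2025 ≡ 67 (mod 89)
5^473 = 5^256 · 5^128 · 5^64 · 5^16 · 5^8 · 5^1 ≡ 67 · 45 · 32 · 16 · 4 · 5 (mod 89).
Accumulate the product:
67 · 45 = 3015 ≡ 78
78 · 32 = 2496 ≡ 4
4 · 16 = 64
64 · 4 = 256 ≡ 78
78 · 5 = 390 ≡ 34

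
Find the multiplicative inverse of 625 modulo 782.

Run the extended Euclidean algorithm:
782 = 1·625 + 157
625 = 3·157 + 154
157 = 1·154 + 3
154 = 51·3 + 1
3 = 3·1 + 0
gcd(625, 782) = 1, so the inverse exists.
Bézout: 1 = −207·782 + 259·625.
So 625⁻¹ ≡ 259 (mod 782).

259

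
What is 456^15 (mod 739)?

Compute successive squares:
15 in binary is 1111, i.e. 15 = 8 + 4 + 2 + 1.
456^1 ≡ 456 (mod 739)
456^2 ≡ 456^2 = 207936 ≡ 277 (mod 739)
456^4 ≡ 277^2 = 76729 ≡ 612 (mod 739)
456^8 ≡ 612^2 = 374544 ≡ 610 (mod 739)
456^15 = 456^8 · 456^4 · 456^2 · 456^1 ≡ 610 · 612 · 277 · 456 (mod 739).
Accumulate the product:
610 · 612 = 373320 ≡ 125
125 · 277 = 34625 ≡ 631
631 · 456 = 287736 ≡ 265

265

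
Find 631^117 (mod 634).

563

Using repeated squaring:
117 in binary is 1110101, i.e. 117 = 64 + 32 + 16 + 4 + 1.
631^1 ≡ 631 (mod 634)
631^2 ≡ 631^2 = 398161 ≡ 9 (mod 634)
631^4 ≡ 9^2 = 81 (mod 634)
631^8 ≡ 81^2 = 6561 ≡ 221 (mod 634)
631^16 ≡ 221^2 = 48841 ≡ 23 (mod 634)
631^32 ≡ 23^2 = 529 (mod 634)
631^64 ≡ 529^2 = 279841 ≡ 247 (mod 634)
631^117 = 631^64 × 631^32 × 631^16 × 631^4 × 631^1 ≡ 247 × 529 × 23 × 81 × 631 (mod 634).
Accumulate the product:
247 × 529 = 130663 ≡ 59
59 × 23 = 1357 ≡ 89
89 × 81 = 7209 ≡ 235
235 × 631 = 148285 ≡ 563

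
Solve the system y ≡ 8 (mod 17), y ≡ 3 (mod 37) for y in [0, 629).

17⁻¹ mod 37: 17×24 ≡ 1 (mod 37), so 17⁻¹ ≡ 24.
y = 8 + 17×((3 − 8)×24 mod 37) = 8 + 17×28 = 484.

484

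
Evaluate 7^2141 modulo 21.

7

Compute successive squares:
2141 in binary is 100001011101, i.e. 2141 = 2048 + 64 + 16 + 8 + 4 + 1.
7^1 ≡ 7 (mod 21)
7^2 ≡ 7^2 = 49 ≡ 7 (mod 21)
7^4 ≡ 7^2 = 49 ≡ 7 (mod 21)
7^8 ≡ 7^2 = 49 ≡ 7 (mod 21)
7^16 ≡ 7^2 = 49 ≡ 7 (mod 21)
7^32 ≡ 7^2 = 49 ≡ 7 (mod 21)
7^64 ≡ 7^2 = 49 ≡ 7 (mod 21)
7^128 ≡ 7^2 = 49 ≡ 7 (mod 21)
7^256 ≡ 7^2 = 49 ≡ 7 (mod 21)
7^512 ≡ 7^2 = 49 ≡ 7 (mod 21)
7^1024 ≡ 7^2 = 49 ≡ 7 (mod 21)
7^2048 ≡ 7^2 = 49 ≡ 7 (mod 21)
7^2141 = 7^2048 × 7^64 × 7^16 × 7^8 × 7^4 × 7^1 ≡ 7 × 7 × 7 × 7 × 7 × 7 (mod 21).
Accumulate the product:
7 × 7 = 49 ≡ 7
7 × 7 = 49 ≡ 7
7 × 7 = 49 ≡ 7
7 × 7 = 49 ≡ 7
7 × 7 = 49 ≡ 7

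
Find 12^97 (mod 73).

By square-and-multiply:
97 in binary is 1100001, i.e. 97 = 64 + 32 + 1.
12^1 ≡ 12 (mod 73)
12^2 ≡ 12^2 = 144 ≡ 71 (mod 73)
12^4 ≡ 71^2 = 5041 ≡ 4 (mod 73)
12^8 ≡ 4^2 = 16 (mod 73)
12^16 ≡ 16^2 = 256 ≡ 37 (mod 73)
12^32 ≡ 37^2 = 1369 ≡ 55 (mod 73)
12^64 ≡ 55^2 = 3025 ≡ 32 (mod 73)
12^97 = 12^64 · 12^32 · 12^1 ≡ 32 · 55 · 12 (mod 73).
Accumulate the product:
32 · 55 = 1760 ≡ 8
8 · 12 = 96 ≡ 23

23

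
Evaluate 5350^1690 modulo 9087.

5350^1 ≡ 5350 (mod 9087)
5350^2 ≡ 5350^2 = 28622500 ≡ 7537 (mod 9087)
5350^4 ≡ 7537^2 = 56806369 ≡ 3532 (mod 9087)
5350^8 ≡ 3532^2 = 12475024 ≡ 7660 (mod 9087)
5350^16 ≡ 7660^2 = 58675600 ≡ 841 (mod 9087)
5350^32 ≡ 841^2 = 707281 ≡ 7582 (mod 9087)
5350^64 ≡ 7582^2 = 57486724 ≡ 2362 (mod 9087)
5350^128 ≡ 2362^2 = 5579044 ≡ 8713 (mod 9087)
5350^256 ≡ 8713^2 = 75916369 ≡ 3571 (mod 9087)
5350^512 ≡ 3571^2 = 12752041 ≡ 2980 (mod 9087)
5350^1024 ≡ 2980^2 = 8880400 ≡ 2401 (mod 9087)
5350^1690 = 5350^1024 * 5350^512 * 5350^128 * 5350^16 * 5350^8 * 5350^2 ≡ 2401 * 2980 * 8713 * 841 * 7660 * 7537 (mod 9087).
Accumulate the product:
2401 * 2980 = 7154980 ≡ 3511
3511 * 8713 = 30591343 ≡ 4501
4501 * 841 = 3785341 ≡ 5149
5149 * 7660 = 39441340 ≡ 3760
3760 * 7537 = 28339120 ≡ 5854

5854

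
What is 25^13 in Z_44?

5

Compute successive squares:
25^1 ≡ 25 (mod 44)
25^2 ≡ 25^2 = 625 ≡ 9 (mod 44)
25^4 ≡ 9^2 = 81 ≡ 37 (mod 44)
25^8 ≡ 37^2 = 1369 ≡ 5 (mod 44)
25^13 = 25^8 × 25^4 × 25^1 ≡ 5 × 37 × 25 (mod 44).
Accumulate the product:
5 × 37 = 185 ≡ 9
9 × 25 = 225 ≡ 5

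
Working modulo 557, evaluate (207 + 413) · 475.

207 + 413 = 620 ≡ 63 (mod 557)
63 · 475 = 29925 ≡ 404 (mod 557)

404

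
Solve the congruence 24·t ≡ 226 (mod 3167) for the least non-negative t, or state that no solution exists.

gcd(24, 3167) = 1, so a unique solution mod 3167 exists.
24⁻¹ ≡ 132 (mod 3167).
t ≡ 132·226 ≡ 1329 (mod 3167).

1329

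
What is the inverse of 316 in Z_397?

397 = 1*316 + 81
316 = 3*81 + 73
81 = 1*73 + 8
73 = 9*8 + 1
8 = 8*1 + 0
gcd(316, 397) = 1, so the inverse exists.
Back-substitute for 1:
1 = 1*73 − 9*8
  = −9*81 + 10*73
  = 10*316 − 39*81
  = −39*397 + 49*316
So 316⁻¹ ≡ 49 (mod 397).

49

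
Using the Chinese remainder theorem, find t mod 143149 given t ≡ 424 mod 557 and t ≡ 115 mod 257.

557⁻¹ mod 257: 557·6 ≡ 1 (mod 257), so 557⁻¹ ≡ 6.
t = 424 + 557·((115 − 424)·6 mod 257) = 424 + 557·202 = 112938.
Check: 112938 mod 557 = 424, 112938 mod 257 = 115. ✓

112938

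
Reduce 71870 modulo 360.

230

71870 = 199*360 + 230, so 71870 ≡ 230 (mod 360).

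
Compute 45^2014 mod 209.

45

Compute successive squares:
2014 in binary is 11111011110, i.e. 2014 = 1024 + 512 + 256 + 128 + 64 + 16 + 8 + 4 + 2.
45^1 ≡ 45 (mod 209)
45^2 ≡ 45^2 = 2025 ≡ 144 (mod 209)
45^4 ≡ 144^2 = 20736 ≡ 45 (mod 209)
45^8 ≡ 45^2 = 2025 ≡ 144 (mod 209)
45^16 ≡ 144^2 = 20736 ≡ 45 (mod 209)
45^32 ≡ 45^2 = 2025 ≡ 144 (mod 209)
45^64 ≡ 144^2 = 20736 ≡ 45 (mod 209)
45^128 ≡ 45^2 = 2025 ≡ 144 (mod 209)
45^256 ≡ 144^2 = 20736 ≡ 45 (mod 209)
45^512 ≡ 45^2 = 2025 ≡ 144 (mod 209)
45^1024 ≡ 144^2 = 20736 ≡ 45 (mod 209)
45^2014 = 45^1024 · 45^512 · 45^256 · 45^128 · 45^64 · 45^16 · 45^8 · 45^4 · 45^2 ≡ 45 · 144 · 45 · 144 · 45 · 45 · 144 · 45 · 144 (mod 209).
Accumulate the product:
45 · 144 = 6480 ≡ 1
1 · 45 = 45
45 · 144 = 6480 ≡ 1
1 · 45 = 45
45 · 45 = 2025 ≡ 144
144 · 144 = 20736 ≡ 45
45 · 45 = 2025 ≡ 144
144 · 144 = 20736 ≡ 45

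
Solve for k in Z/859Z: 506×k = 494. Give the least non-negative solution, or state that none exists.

843

gcd(506, 859) = 1, so a unique solution mod 859 exists.
506⁻¹ ≡ 73 (mod 859).
k ≡ 73×494 ≡ 843 (mod 859).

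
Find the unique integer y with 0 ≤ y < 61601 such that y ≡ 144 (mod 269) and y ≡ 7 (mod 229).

269⁻¹ mod 229: 269×63 ≡ 1 (mod 229), so 269⁻¹ ≡ 63.
y = 144 + 269×((7 − 144)×63 mod 229) = 144 + 269×71 = 19243.

19243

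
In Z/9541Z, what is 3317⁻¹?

Apply the Euclidean algorithm and back-substitute:
9541 = 2·3317 + 2907
3317 = 1·2907 + 410
2907 = 7·410 + 37
410 = 11·37 + 3
37 = 12·3 + 1
3 = 3·1 + 0
gcd(3317, 9541) = 1, so the inverse exists.
Back-substitute for 1:
1 = 1·37 − 12·3
  = −12·410 + 133·37
  = 133·2907 − 943·410
  = −943·3317 + 1076·2907
  = 1076·9541 − 3095·3317
So 3317⁻¹ ≡ −3095 ≡ 6446 (mod 9541).

6446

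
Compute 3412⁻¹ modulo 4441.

Apply the Euclidean algorithm and back-substitute:
4441 = 1·3412 + 1029
3412 = 3·1029 + 325
1029 = 3·325 + 54
325 = 6·54 + 1
54 = 54·1 + 0
gcd(3412, 4441) = 1, so the inverse exists.
Bézout: 1 = −63·4441 + 82·3412.
So 3412⁻¹ ≡ 82 (mod 4441).

82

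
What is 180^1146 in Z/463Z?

209

Using repeated squaring:
1146 in binary is 10001111010, i.e. 1146 = 1024 + 64 + 32 + 16 + 8 + 2.
180^1 ≡ 180 (mod 463)
180^2 ≡ 180^2 = 32400 ≡ 453 (mod 463)
180^4 ≡ 453^2 = 205209 ≡ 100 (mod 463)
180^8 ≡ 100^2 = 10000 ≡ 277 (mod 463)
180^16 ≡ 277^2 = 76729 ≡ 334 (mod 463)
180^32 ≡ 334^2 = 111556 ≡ 436 (mod 463)
180^64 ≡ 436^2 = 190096 ≡ 266 (mod 463)
180^128 ≡ 266^2 = 70756 ≡ 380 (mod 463)
180^256 ≡ 380^2 = 144400 ≡ 407 (mod 463)
180^512 ≡ 407^2 = 165649 ≡ 358 (mod 463)
180^1024 ≡ 358^2 = 128164 ≡ 376 (mod 463)
180^1146 = 180^1024 * 180^64 * 180^32 * 180^16 * 180^8 * 180^2 ≡ 376 * 266 * 436 * 334 * 277 * 453 (mod 463).
Accumulate the product:
376 * 266 = 100016 ≡ 8
8 * 436 = 3488 ≡ 247
247 * 334 = 82498 ≡ 84
84 * 277 = 23268 ≡ 118
118 * 453 = 53454 ≡ 209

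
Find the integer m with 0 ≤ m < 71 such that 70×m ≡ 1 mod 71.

70

71 = 1·70 + 1
70 = 70·1 + 0
gcd(70, 71) = 1, so the inverse exists.
Back-substitute for 1:
1 = 1·71 − 1·70
So 70⁻¹ ≡ −1 ≡ 70 (mod 71).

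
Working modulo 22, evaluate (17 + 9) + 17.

17 + 9 = 26 ≡ 4 (mod 22)
4 + 17 = 21

21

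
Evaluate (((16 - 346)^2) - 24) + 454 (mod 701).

16 - 346 = -330 ≡ 371 (mod 701)
(371)^2 ≡ 245 (mod 701)
245 - 24 = 221
221 + 454 = 675

675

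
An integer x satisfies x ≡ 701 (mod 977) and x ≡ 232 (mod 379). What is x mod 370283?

977⁻¹ mod 379: 977·45 ≡ 1 (mod 379), so 977⁻¹ ≡ 45.
x = 701 + 977·((232 − 701)·45 mod 379) = 701 + 977·119 = 116964.
Check: 116964 mod 977 = 701, 116964 mod 379 = 232. ✓

116964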